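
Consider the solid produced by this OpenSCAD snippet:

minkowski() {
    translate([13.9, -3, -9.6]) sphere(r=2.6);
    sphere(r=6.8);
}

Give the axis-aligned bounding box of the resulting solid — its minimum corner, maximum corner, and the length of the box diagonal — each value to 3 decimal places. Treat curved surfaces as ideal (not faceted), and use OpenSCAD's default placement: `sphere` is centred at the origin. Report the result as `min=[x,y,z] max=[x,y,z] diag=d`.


min=[4.500,-12.400,-19.000] max=[23.300,6.400,-0.200] diag=32.563

A = translate([13.9, -3, -9.6]) sphere(r=2.6) → bbox [11.3,-5.6,-12.2] .. [16.5,-0.4,-7]
B = sphere(r=6.8) → bbox [-6.8,-6.8,-6.8] .. [6.8,6.8,6.8]
lo = A.lo+B.lo = [11.3-6.8, -5.6-6.8, -12.2-6.8] = [4.500,-12.400,-19.000]
hi = A.hi+B.hi = [16.5+6.8, -0.4+6.8, -7+6.8] = [23.300,6.400,-0.200]
diag = √(18.8²+18.8²+18.8²) = √1060.32 = 32.563


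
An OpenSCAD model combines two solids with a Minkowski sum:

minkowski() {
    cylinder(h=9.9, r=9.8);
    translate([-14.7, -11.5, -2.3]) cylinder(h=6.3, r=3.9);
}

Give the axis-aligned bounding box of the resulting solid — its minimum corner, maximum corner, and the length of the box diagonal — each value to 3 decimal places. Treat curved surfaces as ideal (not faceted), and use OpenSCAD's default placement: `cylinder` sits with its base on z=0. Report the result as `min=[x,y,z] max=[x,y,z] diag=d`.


min=[-28.400,-25.200,-2.300] max=[-1.000,2.200,13.900] diag=42.000

A = translate([-14.7, -11.5, -2.3]) cylinder(h=6.3, r=3.9) → bbox [-18.6,-15.4,-2.3] .. [-10.8,-7.6,4]
B = cylinder(h=9.9, r=9.8) → bbox [-9.8,-9.8,0] .. [9.8,9.8,9.9]
lo = A.lo+B.lo = [-18.6-9.8, -15.4-9.8, -2.3+0] = [-28.400,-25.200,-2.300]
hi = A.hi+B.hi = [-10.8+9.8, -7.6+9.8, 4+9.9] = [-1.000,2.200,13.900]
diag = √(27.4²+27.4²+16.2²) = √1763.96 = 42.000


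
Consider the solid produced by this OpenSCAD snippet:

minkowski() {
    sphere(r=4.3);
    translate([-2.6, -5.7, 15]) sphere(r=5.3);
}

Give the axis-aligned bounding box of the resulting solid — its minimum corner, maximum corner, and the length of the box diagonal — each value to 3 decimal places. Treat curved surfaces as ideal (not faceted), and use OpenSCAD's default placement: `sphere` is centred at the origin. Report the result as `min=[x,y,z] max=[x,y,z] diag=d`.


A = translate([-2.6, -5.7, 15]) sphere(r=5.3) → bbox [-7.9,-11,9.7] .. [2.7,-0.4,20.3]
B = sphere(r=4.3) → bbox [-4.3,-4.3,-4.3] .. [4.3,4.3,4.3]
lo = A.lo+B.lo = [-7.9-4.3, -11-4.3, 9.7-4.3] = [-12.200,-15.300,5.400]
hi = A.hi+B.hi = [2.7+4.3, -0.4+4.3, 20.3+4.3] = [7.000,3.900,24.600]
diag = √(19.2²+19.2²+19.2²) = √1105.92 = 33.255

min=[-12.200,-15.300,5.400] max=[7.000,3.900,24.600] diag=33.255


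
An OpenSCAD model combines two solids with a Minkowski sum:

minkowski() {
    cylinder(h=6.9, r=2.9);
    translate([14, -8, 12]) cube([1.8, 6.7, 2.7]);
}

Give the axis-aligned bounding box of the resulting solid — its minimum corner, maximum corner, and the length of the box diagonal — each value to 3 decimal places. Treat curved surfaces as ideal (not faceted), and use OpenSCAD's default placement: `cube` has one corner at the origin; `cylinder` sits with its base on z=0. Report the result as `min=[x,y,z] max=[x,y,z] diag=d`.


A = translate([14, -8, 12]) cube([1.8, 6.7, 2.7]) → bbox [14,-8,12] .. [15.8,-1.3,14.7]
B = cylinder(h=6.9, r=2.9) → bbox [-2.9,-2.9,0] .. [2.9,2.9,6.9]
lo = A.lo+B.lo = [14-2.9, -8-2.9, 12+0] = [11.100,-10.900,12.000]
hi = A.hi+B.hi = [15.8+2.9, -1.3+2.9, 14.7+6.9] = [18.700,1.600,21.600]
diag = √(7.6²+12.5²+9.6²) = √306.17 = 17.498

min=[11.100,-10.900,12.000] max=[18.700,1.600,21.600] diag=17.498


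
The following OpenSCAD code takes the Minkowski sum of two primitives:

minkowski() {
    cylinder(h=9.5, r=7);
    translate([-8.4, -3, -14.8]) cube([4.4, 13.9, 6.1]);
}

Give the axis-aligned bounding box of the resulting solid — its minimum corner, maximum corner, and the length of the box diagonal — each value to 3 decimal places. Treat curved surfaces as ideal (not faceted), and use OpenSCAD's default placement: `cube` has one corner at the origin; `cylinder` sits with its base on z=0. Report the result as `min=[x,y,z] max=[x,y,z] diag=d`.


A = translate([-8.4, -3, -14.8]) cube([4.4, 13.9, 6.1]) → bbox [-8.4,-3,-14.8] .. [-4,10.9,-8.7]
B = cylinder(h=9.5, r=7) → bbox [-7,-7,0] .. [7,7,9.5]
lo = A.lo+B.lo = [-8.4-7, -3-7, -14.8+0] = [-15.400,-10.000,-14.800]
hi = A.hi+B.hi = [-4+7, 10.9+7, -8.7+9.5] = [3.000,17.900,0.800]
diag = √(18.4²+27.9²+15.6²) = √1360.33 = 36.883

min=[-15.400,-10.000,-14.800] max=[3.000,17.900,0.800] diag=36.883


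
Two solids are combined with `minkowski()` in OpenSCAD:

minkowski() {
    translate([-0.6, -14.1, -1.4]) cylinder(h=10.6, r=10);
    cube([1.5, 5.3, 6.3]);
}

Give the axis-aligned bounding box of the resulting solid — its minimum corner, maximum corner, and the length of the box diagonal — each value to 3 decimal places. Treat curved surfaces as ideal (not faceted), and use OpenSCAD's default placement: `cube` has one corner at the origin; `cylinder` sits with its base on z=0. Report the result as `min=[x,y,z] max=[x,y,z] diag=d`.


min=[-10.600,-24.100,-1.400] max=[10.900,1.200,15.500] diag=37.255

A = translate([-0.6, -14.1, -1.4]) cylinder(h=10.6, r=10) → bbox [-10.6,-24.1,-1.4] .. [9.4,-4.1,9.2]
B = cube([1.5, 5.3, 6.3]) → bbox [0,0,0] .. [1.5,5.3,6.3]
lo = A.lo+B.lo = [-10.6+0, -24.1+0, -1.4+0] = [-10.600,-24.100,-1.400]
hi = A.hi+B.hi = [9.4+1.5, -4.1+5.3, 9.2+6.3] = [10.900,1.200,15.500]
diag = √(21.5²+25.3²+16.9²) = √1387.95 = 37.255


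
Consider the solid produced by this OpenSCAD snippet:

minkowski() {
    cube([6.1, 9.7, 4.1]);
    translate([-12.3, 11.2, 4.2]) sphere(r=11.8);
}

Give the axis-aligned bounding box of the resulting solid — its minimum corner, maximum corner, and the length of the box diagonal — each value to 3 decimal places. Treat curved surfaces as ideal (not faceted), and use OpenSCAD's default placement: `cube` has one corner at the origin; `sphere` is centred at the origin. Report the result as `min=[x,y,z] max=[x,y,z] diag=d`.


min=[-24.100,-0.600,-7.600] max=[5.600,32.700,20.100] diag=52.519

A = translate([-12.3, 11.2, 4.2]) sphere(r=11.8) → bbox [-24.1,-0.6,-7.6] .. [-0.5,23,16]
B = cube([6.1, 9.7, 4.1]) → bbox [0,0,0] .. [6.1,9.7,4.1]
lo = A.lo+B.lo = [-24.1+0, -0.6+0, -7.6+0] = [-24.100,-0.600,-7.600]
hi = A.hi+B.hi = [-0.5+6.1, 23+9.7, 16+4.1] = [5.600,32.700,20.100]
diag = √(29.7²+33.3²+27.7²) = √2758.27 = 52.519


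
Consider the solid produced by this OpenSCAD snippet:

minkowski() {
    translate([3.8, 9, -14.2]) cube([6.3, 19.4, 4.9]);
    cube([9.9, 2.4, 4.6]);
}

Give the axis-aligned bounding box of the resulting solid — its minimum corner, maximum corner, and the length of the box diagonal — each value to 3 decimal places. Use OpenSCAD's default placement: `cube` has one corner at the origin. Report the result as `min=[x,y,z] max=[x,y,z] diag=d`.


min=[3.800,9.000,-14.200] max=[20.000,30.800,-4.700] diag=28.774

A = translate([3.8, 9, -14.2]) cube([6.3, 19.4, 4.9]) → bbox [3.8,9,-14.2] .. [10.1,28.4,-9.3]
B = cube([9.9, 2.4, 4.6]) → bbox [0,0,0] .. [9.9,2.4,4.6]
lo = A.lo+B.lo = [3.8+0, 9+0, -14.2+0] = [3.800,9.000,-14.200]
hi = A.hi+B.hi = [10.1+9.9, 28.4+2.4, -9.3+4.6] = [20.000,30.800,-4.700]
diag = √(16.2²+21.8²+9.5²) = √827.93 = 28.774


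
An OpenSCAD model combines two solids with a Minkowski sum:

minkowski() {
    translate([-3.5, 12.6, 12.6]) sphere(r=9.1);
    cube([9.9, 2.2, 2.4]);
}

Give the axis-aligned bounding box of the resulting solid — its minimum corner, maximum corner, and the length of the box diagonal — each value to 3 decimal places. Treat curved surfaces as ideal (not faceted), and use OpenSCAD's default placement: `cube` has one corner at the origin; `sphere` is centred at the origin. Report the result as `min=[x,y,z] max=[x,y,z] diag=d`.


A = translate([-3.5, 12.6, 12.6]) sphere(r=9.1) → bbox [-12.6,3.5,3.5] .. [5.6,21.7,21.7]
B = cube([9.9, 2.2, 2.4]) → bbox [0,0,0] .. [9.9,2.2,2.4]
lo = A.lo+B.lo = [-12.6+0, 3.5+0, 3.5+0] = [-12.600,3.500,3.500]
hi = A.hi+B.hi = [5.6+9.9, 21.7+2.2, 21.7+2.4] = [15.500,23.900,24.100]
diag = √(28.1²+20.4²+20.6²) = √1630.13 = 40.375

min=[-12.600,3.500,3.500] max=[15.500,23.900,24.100] diag=40.375


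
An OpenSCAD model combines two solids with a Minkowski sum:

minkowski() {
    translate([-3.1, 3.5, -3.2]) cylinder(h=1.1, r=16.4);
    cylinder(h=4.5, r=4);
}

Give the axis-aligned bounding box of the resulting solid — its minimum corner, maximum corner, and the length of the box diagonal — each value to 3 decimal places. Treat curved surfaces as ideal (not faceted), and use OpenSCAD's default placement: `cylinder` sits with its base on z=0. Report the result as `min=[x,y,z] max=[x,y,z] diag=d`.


min=[-23.500,-16.900,-3.200] max=[17.300,23.900,2.400] diag=57.971

A = translate([-3.1, 3.5, -3.2]) cylinder(h=1.1, r=16.4) → bbox [-19.5,-12.9,-3.2] .. [13.3,19.9,-2.1]
B = cylinder(h=4.5, r=4) → bbox [-4,-4,0] .. [4,4,4.5]
lo = A.lo+B.lo = [-19.5-4, -12.9-4, -3.2+0] = [-23.500,-16.900,-3.200]
hi = A.hi+B.hi = [13.3+4, 19.9+4, -2.1+4.5] = [17.300,23.900,2.400]
diag = √(40.8²+40.8²+5.6²) = √3360.64 = 57.971


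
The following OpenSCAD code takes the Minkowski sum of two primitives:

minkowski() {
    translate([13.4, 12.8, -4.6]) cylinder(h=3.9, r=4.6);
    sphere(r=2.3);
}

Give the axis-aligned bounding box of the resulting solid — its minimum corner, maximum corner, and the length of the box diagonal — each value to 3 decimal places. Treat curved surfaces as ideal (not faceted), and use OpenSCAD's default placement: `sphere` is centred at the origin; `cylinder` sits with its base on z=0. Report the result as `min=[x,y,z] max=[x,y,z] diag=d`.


A = translate([13.4, 12.8, -4.6]) cylinder(h=3.9, r=4.6) → bbox [8.8,8.2,-4.6] .. [18,17.4,-0.7]
B = sphere(r=2.3) → bbox [-2.3,-2.3,-2.3] .. [2.3,2.3,2.3]
lo = A.lo+B.lo = [8.8-2.3, 8.2-2.3, -4.6-2.3] = [6.500,5.900,-6.900]
hi = A.hi+B.hi = [18+2.3, 17.4+2.3, -0.7+2.3] = [20.300,19.700,1.600]
diag = √(13.8²+13.8²+8.5²) = √453.13 = 21.287

min=[6.500,5.900,-6.900] max=[20.300,19.700,1.600] diag=21.287


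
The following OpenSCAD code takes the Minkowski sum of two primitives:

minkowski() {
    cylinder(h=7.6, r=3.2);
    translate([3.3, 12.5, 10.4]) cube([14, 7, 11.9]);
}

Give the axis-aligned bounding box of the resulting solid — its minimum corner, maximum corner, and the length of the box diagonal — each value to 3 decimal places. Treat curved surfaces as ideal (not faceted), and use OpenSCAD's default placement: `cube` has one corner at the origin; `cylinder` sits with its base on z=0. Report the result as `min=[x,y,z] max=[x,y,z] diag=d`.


A = translate([3.3, 12.5, 10.4]) cube([14, 7, 11.9]) → bbox [3.3,12.5,10.4] .. [17.3,19.5,22.3]
B = cylinder(h=7.6, r=3.2) → bbox [-3.2,-3.2,0] .. [3.2,3.2,7.6]
lo = A.lo+B.lo = [3.3-3.2, 12.5-3.2, 10.4+0] = [0.100,9.300,10.400]
hi = A.hi+B.hi = [17.3+3.2, 19.5+3.2, 22.3+7.6] = [20.500,22.700,29.900]
diag = √(20.4²+13.4²+19.5²) = √975.97 = 31.241

min=[0.100,9.300,10.400] max=[20.500,22.700,29.900] diag=31.241


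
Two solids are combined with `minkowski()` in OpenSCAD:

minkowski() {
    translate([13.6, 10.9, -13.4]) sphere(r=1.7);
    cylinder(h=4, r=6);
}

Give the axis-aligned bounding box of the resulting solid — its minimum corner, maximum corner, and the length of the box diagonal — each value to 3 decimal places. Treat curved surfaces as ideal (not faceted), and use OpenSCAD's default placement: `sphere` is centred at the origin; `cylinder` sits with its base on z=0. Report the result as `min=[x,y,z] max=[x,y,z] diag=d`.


min=[5.900,3.200,-15.100] max=[21.300,18.600,-7.700] diag=23.002

A = translate([13.6, 10.9, -13.4]) sphere(r=1.7) → bbox [11.9,9.2,-15.1] .. [15.3,12.6,-11.7]
B = cylinder(h=4, r=6) → bbox [-6,-6,0] .. [6,6,4]
lo = A.lo+B.lo = [11.9-6, 9.2-6, -15.1+0] = [5.900,3.200,-15.100]
hi = A.hi+B.hi = [15.3+6, 12.6+6, -11.7+4] = [21.300,18.600,-7.700]
diag = √(15.4²+15.4²+7.4²) = √529.08 = 23.002


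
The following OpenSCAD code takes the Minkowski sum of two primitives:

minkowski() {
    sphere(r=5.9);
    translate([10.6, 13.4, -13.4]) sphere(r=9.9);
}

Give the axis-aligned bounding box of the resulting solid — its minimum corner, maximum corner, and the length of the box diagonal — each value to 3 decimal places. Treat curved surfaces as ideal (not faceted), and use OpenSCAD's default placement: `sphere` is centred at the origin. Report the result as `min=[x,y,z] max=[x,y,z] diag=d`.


A = translate([10.6, 13.4, -13.4]) sphere(r=9.9) → bbox [0.7,3.5,-23.3] .. [20.5,23.3,-3.5]
B = sphere(r=5.9) → bbox [-5.9,-5.9,-5.9] .. [5.9,5.9,5.9]
lo = A.lo+B.lo = [0.7-5.9, 3.5-5.9, -23.3-5.9] = [-5.200,-2.400,-29.200]
hi = A.hi+B.hi = [20.5+5.9, 23.3+5.9, -3.5+5.9] = [26.400,29.200,2.400]
diag = √(31.6²+31.6²+31.6²) = √2995.68 = 54.733

min=[-5.200,-2.400,-29.200] max=[26.400,29.200,2.400] diag=54.733


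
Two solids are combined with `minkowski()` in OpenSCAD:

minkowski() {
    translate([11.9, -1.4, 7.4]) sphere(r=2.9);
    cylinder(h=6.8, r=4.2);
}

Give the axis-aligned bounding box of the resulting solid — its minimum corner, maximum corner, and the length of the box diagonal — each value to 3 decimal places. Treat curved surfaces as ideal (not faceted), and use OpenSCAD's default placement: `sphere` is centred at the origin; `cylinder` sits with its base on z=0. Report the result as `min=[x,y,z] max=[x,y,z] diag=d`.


min=[4.800,-8.500,4.500] max=[19.000,5.700,17.100] diag=23.707

A = translate([11.9, -1.4, 7.4]) sphere(r=2.9) → bbox [9,-4.3,4.5] .. [14.8,1.5,10.3]
B = cylinder(h=6.8, r=4.2) → bbox [-4.2,-4.2,0] .. [4.2,4.2,6.8]
lo = A.lo+B.lo = [9-4.2, -4.3-4.2, 4.5+0] = [4.800,-8.500,4.500]
hi = A.hi+B.hi = [14.8+4.2, 1.5+4.2, 10.3+6.8] = [19.000,5.700,17.100]
diag = √(14.2²+14.2²+12.6²) = √562.04 = 23.707


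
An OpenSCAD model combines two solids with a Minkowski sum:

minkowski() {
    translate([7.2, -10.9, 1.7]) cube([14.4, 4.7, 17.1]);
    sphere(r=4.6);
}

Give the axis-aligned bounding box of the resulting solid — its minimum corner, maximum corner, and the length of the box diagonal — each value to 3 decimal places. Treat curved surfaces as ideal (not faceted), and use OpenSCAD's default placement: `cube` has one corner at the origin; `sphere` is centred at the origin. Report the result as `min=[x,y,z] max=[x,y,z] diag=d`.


min=[2.600,-15.500,-2.900] max=[26.200,-1.600,23.400] diag=37.972

A = translate([7.2, -10.9, 1.7]) cube([14.4, 4.7, 17.1]) → bbox [7.2,-10.9,1.7] .. [21.6,-6.2,18.8]
B = sphere(r=4.6) → bbox [-4.6,-4.6,-4.6] .. [4.6,4.6,4.6]
lo = A.lo+B.lo = [7.2-4.6, -10.9-4.6, 1.7-4.6] = [2.600,-15.500,-2.900]
hi = A.hi+B.hi = [21.6+4.6, -6.2+4.6, 18.8+4.6] = [26.200,-1.600,23.400]
diag = √(23.6²+13.9²+26.3²) = √1441.86 = 37.972


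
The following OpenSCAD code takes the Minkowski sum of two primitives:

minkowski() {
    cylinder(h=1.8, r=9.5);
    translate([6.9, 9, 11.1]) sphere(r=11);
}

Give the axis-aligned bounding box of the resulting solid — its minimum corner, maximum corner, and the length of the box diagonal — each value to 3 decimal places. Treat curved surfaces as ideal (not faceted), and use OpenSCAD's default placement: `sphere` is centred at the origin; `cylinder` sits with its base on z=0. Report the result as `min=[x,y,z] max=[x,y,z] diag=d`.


min=[-13.600,-11.500,0.100] max=[27.400,29.500,23.900] diag=62.677

A = translate([6.9, 9, 11.1]) sphere(r=11) → bbox [-4.1,-2,0.1] .. [17.9,20,22.1]
B = cylinder(h=1.8, r=9.5) → bbox [-9.5,-9.5,0] .. [9.5,9.5,1.8]
lo = A.lo+B.lo = [-4.1-9.5, -2-9.5, 0.1+0] = [-13.600,-11.500,0.100]
hi = A.hi+B.hi = [17.9+9.5, 20+9.5, 22.1+1.8] = [27.400,29.500,23.900]
diag = √(41²+41²+23.8²) = √3928.44 = 62.677


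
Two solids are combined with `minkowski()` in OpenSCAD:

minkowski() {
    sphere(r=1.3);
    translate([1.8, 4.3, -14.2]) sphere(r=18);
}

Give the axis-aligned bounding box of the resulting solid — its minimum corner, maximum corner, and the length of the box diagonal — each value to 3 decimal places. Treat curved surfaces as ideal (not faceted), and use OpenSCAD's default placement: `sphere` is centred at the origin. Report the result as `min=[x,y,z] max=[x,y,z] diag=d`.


A = translate([1.8, 4.3, -14.2]) sphere(r=18) → bbox [-16.2,-13.7,-32.2] .. [19.8,22.3,3.8]
B = sphere(r=1.3) → bbox [-1.3,-1.3,-1.3] .. [1.3,1.3,1.3]
lo = A.lo+B.lo = [-16.2-1.3, -13.7-1.3, -32.2-1.3] = [-17.500,-15.000,-33.500]
hi = A.hi+B.hi = [19.8+1.3, 22.3+1.3, 3.8+1.3] = [21.100,23.600,5.100]
diag = √(38.6²+38.6²+38.6²) = √4469.88 = 66.857

min=[-17.500,-15.000,-33.500] max=[21.100,23.600,5.100] diag=66.857


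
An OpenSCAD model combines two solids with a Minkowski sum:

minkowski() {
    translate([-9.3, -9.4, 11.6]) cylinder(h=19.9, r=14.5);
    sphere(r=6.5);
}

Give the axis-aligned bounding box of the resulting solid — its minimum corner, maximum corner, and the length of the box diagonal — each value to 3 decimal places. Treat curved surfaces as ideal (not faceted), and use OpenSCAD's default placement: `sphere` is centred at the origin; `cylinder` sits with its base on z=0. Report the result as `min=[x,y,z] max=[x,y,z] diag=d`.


A = translate([-9.3, -9.4, 11.6]) cylinder(h=19.9, r=14.5) → bbox [-23.8,-23.9,11.6] .. [5.2,5.1,31.5]
B = sphere(r=6.5) → bbox [-6.5,-6.5,-6.5] .. [6.5,6.5,6.5]
lo = A.lo+B.lo = [-23.8-6.5, -23.9-6.5, 11.6-6.5] = [-30.300,-30.400,5.100]
hi = A.hi+B.hi = [5.2+6.5, 5.1+6.5, 31.5+6.5] = [11.700,11.600,38.000]
diag = √(42²+42²+32.9²) = √4610.41 = 67.900

min=[-30.300,-30.400,5.100] max=[11.700,11.600,38.000] diag=67.900


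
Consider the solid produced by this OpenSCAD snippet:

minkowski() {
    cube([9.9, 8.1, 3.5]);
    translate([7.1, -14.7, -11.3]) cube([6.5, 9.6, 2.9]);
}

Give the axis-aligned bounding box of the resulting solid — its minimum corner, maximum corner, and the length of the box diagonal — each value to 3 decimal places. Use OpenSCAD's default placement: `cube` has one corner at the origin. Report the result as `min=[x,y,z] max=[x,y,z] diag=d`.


min=[7.100,-14.700,-11.300] max=[23.500,3.000,-4.900] diag=24.964

A = translate([7.1, -14.7, -11.3]) cube([6.5, 9.6, 2.9]) → bbox [7.1,-14.7,-11.3] .. [13.6,-5.1,-8.4]
B = cube([9.9, 8.1, 3.5]) → bbox [0,0,0] .. [9.9,8.1,3.5]
lo = A.lo+B.lo = [7.1+0, -14.7+0, -11.3+0] = [7.100,-14.700,-11.300]
hi = A.hi+B.hi = [13.6+9.9, -5.1+8.1, -8.4+3.5] = [23.500,3.000,-4.900]
diag = √(16.4²+17.7²+6.4²) = √623.21 = 24.964


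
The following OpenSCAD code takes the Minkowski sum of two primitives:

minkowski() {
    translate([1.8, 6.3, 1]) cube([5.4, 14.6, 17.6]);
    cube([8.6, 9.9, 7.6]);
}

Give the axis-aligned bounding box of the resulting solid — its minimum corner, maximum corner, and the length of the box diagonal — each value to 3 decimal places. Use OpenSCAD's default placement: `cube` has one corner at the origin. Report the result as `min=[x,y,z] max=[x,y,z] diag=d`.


A = translate([1.8, 6.3, 1]) cube([5.4, 14.6, 17.6]) → bbox [1.8,6.3,1] .. [7.2,20.9,18.6]
B = cube([8.6, 9.9, 7.6]) → bbox [0,0,0] .. [8.6,9.9,7.6]
lo = A.lo+B.lo = [1.8+0, 6.3+0, 1+0] = [1.800,6.300,1.000]
hi = A.hi+B.hi = [7.2+8.6, 20.9+9.9, 18.6+7.6] = [15.800,30.800,26.200]
diag = √(14²+24.5²+25.2²) = √1431.29 = 37.832

min=[1.800,6.300,1.000] max=[15.800,30.800,26.200] diag=37.832


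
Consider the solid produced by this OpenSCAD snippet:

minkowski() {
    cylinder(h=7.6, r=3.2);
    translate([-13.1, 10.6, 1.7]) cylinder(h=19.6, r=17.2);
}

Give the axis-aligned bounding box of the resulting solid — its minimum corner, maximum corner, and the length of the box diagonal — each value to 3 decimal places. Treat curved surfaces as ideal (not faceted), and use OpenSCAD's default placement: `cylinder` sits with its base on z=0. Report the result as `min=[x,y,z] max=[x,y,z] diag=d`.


min=[-33.500,-9.800,1.700] max=[7.300,31.000,28.900] diag=63.790

A = translate([-13.1, 10.6, 1.7]) cylinder(h=19.6, r=17.2) → bbox [-30.3,-6.6,1.7] .. [4.1,27.8,21.3]
B = cylinder(h=7.6, r=3.2) → bbox [-3.2,-3.2,0] .. [3.2,3.2,7.6]
lo = A.lo+B.lo = [-30.3-3.2, -6.6-3.2, 1.7+0] = [-33.500,-9.800,1.700]
hi = A.hi+B.hi = [4.1+3.2, 27.8+3.2, 21.3+7.6] = [7.300,31.000,28.900]
diag = √(40.8²+40.8²+27.2²) = √4069.12 = 63.790


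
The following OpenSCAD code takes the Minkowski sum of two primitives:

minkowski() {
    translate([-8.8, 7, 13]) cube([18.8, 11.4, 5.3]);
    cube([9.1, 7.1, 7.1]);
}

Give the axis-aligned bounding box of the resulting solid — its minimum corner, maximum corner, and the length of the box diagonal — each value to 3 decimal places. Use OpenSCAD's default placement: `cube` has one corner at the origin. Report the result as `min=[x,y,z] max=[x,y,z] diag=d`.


A = translate([-8.8, 7, 13]) cube([18.8, 11.4, 5.3]) → bbox [-8.8,7,13] .. [10,18.4,18.3]
B = cube([9.1, 7.1, 7.1]) → bbox [0,0,0] .. [9.1,7.1,7.1]
lo = A.lo+B.lo = [-8.8+0, 7+0, 13+0] = [-8.800,7.000,13.000]
hi = A.hi+B.hi = [10+9.1, 18.4+7.1, 18.3+7.1] = [19.100,25.500,25.400]
diag = √(27.9²+18.5²+12.4²) = √1274.42 = 35.699

min=[-8.800,7.000,13.000] max=[19.100,25.500,25.400] diag=35.699


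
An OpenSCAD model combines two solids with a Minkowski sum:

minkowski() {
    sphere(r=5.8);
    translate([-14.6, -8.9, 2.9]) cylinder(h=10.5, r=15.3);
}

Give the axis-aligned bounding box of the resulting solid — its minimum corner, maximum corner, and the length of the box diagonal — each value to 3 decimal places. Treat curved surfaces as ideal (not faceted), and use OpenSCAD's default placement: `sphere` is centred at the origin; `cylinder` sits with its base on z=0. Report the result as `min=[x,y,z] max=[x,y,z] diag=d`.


min=[-35.700,-30.000,-2.900] max=[6.500,12.200,19.200] diag=63.640

A = translate([-14.6, -8.9, 2.9]) cylinder(h=10.5, r=15.3) → bbox [-29.9,-24.2,2.9] .. [0.7,6.4,13.4]
B = sphere(r=5.8) → bbox [-5.8,-5.8,-5.8] .. [5.8,5.8,5.8]
lo = A.lo+B.lo = [-29.9-5.8, -24.2-5.8, 2.9-5.8] = [-35.700,-30.000,-2.900]
hi = A.hi+B.hi = [0.7+5.8, 6.4+5.8, 13.4+5.8] = [6.500,12.200,19.200]
diag = √(42.2²+42.2²+22.1²) = √4050.09 = 63.640


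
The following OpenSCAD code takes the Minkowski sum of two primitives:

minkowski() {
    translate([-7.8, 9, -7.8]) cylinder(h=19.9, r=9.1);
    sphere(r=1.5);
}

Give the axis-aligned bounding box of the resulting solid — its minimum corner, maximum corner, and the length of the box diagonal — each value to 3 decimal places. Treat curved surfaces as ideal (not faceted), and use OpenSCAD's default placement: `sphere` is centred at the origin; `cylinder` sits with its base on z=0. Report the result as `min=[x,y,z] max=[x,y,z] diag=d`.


A = translate([-7.8, 9, -7.8]) cylinder(h=19.9, r=9.1) → bbox [-16.9,-0.1,-7.8] .. [1.3,18.1,12.1]
B = sphere(r=1.5) → bbox [-1.5,-1.5,-1.5] .. [1.5,1.5,1.5]
lo = A.lo+B.lo = [-16.9-1.5, -0.1-1.5, -7.8-1.5] = [-18.400,-1.600,-9.300]
hi = A.hi+B.hi = [1.3+1.5, 18.1+1.5, 12.1+1.5] = [2.800,19.600,13.600]
diag = √(21.2²+21.2²+22.9²) = √1423.29 = 37.727

min=[-18.400,-1.600,-9.300] max=[2.800,19.600,13.600] diag=37.727


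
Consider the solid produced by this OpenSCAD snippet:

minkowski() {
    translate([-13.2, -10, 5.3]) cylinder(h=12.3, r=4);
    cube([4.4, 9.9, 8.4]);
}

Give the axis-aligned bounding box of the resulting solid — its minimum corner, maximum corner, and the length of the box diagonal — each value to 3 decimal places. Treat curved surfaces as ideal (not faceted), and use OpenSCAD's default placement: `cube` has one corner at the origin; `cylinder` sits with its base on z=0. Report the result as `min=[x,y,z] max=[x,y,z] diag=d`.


min=[-17.200,-14.000,5.300] max=[-4.800,3.900,26.000] diag=30.044

A = translate([-13.2, -10, 5.3]) cylinder(h=12.3, r=4) → bbox [-17.2,-14,5.3] .. [-9.2,-6,17.6]
B = cube([4.4, 9.9, 8.4]) → bbox [0,0,0] .. [4.4,9.9,8.4]
lo = A.lo+B.lo = [-17.2+0, -14+0, 5.3+0] = [-17.200,-14.000,5.300]
hi = A.hi+B.hi = [-9.2+4.4, -6+9.9, 17.6+8.4] = [-4.800,3.900,26.000]
diag = √(12.4²+17.9²+20.7²) = √902.66 = 30.044


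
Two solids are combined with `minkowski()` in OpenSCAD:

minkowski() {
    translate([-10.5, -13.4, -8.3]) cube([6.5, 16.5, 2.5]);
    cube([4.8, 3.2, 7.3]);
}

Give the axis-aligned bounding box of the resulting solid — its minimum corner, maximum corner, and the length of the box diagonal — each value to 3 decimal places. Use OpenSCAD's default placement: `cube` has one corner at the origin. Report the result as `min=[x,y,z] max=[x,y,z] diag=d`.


A = translate([-10.5, -13.4, -8.3]) cube([6.5, 16.5, 2.5]) → bbox [-10.5,-13.4,-8.3] .. [-4,3.1,-5.8]
B = cube([4.8, 3.2, 7.3]) → bbox [0,0,0] .. [4.8,3.2,7.3]
lo = A.lo+B.lo = [-10.5+0, -13.4+0, -8.3+0] = [-10.500,-13.400,-8.300]
hi = A.hi+B.hi = [-4+4.8, 3.1+3.2, -5.8+7.3] = [0.800,6.300,1.500]
diag = √(11.3²+19.7²+9.8²) = √611.82 = 24.735

min=[-10.500,-13.400,-8.300] max=[0.800,6.300,1.500] diag=24.735


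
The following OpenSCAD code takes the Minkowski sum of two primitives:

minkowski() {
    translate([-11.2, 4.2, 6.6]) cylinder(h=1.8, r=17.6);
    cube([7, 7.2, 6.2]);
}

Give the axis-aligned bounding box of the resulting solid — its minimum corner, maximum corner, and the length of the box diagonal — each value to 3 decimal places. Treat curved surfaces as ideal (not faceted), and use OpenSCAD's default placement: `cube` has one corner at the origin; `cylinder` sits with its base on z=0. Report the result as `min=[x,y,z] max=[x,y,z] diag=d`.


min=[-28.800,-13.400,6.600] max=[13.400,29.000,14.600] diag=60.354

A = translate([-11.2, 4.2, 6.6]) cylinder(h=1.8, r=17.6) → bbox [-28.8,-13.4,6.6] .. [6.4,21.8,8.4]
B = cube([7, 7.2, 6.2]) → bbox [0,0,0] .. [7,7.2,6.2]
lo = A.lo+B.lo = [-28.8+0, -13.4+0, 6.6+0] = [-28.800,-13.400,6.600]
hi = A.hi+B.hi = [6.4+7, 21.8+7.2, 8.4+6.2] = [13.400,29.000,14.600]
diag = √(42.2²+42.4²+8²) = √3642.6 = 60.354


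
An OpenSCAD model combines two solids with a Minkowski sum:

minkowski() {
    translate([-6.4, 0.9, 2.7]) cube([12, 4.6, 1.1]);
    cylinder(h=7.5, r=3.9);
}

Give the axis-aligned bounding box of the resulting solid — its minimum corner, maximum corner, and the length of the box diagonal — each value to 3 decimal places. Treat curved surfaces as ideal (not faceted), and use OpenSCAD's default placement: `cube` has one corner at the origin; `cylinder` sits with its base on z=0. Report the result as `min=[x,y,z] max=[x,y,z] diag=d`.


min=[-10.300,-3.000,2.700] max=[9.500,9.400,11.300] diag=24.895

A = translate([-6.4, 0.9, 2.7]) cube([12, 4.6, 1.1]) → bbox [-6.4,0.9,2.7] .. [5.6,5.5,3.8]
B = cylinder(h=7.5, r=3.9) → bbox [-3.9,-3.9,0] .. [3.9,3.9,7.5]
lo = A.lo+B.lo = [-6.4-3.9, 0.9-3.9, 2.7+0] = [-10.300,-3.000,2.700]
hi = A.hi+B.hi = [5.6+3.9, 5.5+3.9, 3.8+7.5] = [9.500,9.400,11.300]
diag = √(19.8²+12.4²+8.6²) = √619.76 = 24.895


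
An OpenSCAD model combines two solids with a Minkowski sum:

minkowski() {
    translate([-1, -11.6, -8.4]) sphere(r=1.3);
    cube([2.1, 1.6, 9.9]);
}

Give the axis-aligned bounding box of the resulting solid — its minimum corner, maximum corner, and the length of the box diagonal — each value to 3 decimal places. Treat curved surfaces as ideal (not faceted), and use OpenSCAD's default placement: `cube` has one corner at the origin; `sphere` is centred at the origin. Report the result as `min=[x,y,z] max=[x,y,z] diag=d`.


min=[-2.300,-12.900,-9.700] max=[2.400,-8.700,2.800] diag=13.999

A = translate([-1, -11.6, -8.4]) sphere(r=1.3) → bbox [-2.3,-12.9,-9.7] .. [0.3,-10.3,-7.1]
B = cube([2.1, 1.6, 9.9]) → bbox [0,0,0] .. [2.1,1.6,9.9]
lo = A.lo+B.lo = [-2.3+0, -12.9+0, -9.7+0] = [-2.300,-12.900,-9.700]
hi = A.hi+B.hi = [0.3+2.1, -10.3+1.6, -7.1+9.9] = [2.400,-8.700,2.800]
diag = √(4.7²+4.2²+12.5²) = √195.98 = 13.999


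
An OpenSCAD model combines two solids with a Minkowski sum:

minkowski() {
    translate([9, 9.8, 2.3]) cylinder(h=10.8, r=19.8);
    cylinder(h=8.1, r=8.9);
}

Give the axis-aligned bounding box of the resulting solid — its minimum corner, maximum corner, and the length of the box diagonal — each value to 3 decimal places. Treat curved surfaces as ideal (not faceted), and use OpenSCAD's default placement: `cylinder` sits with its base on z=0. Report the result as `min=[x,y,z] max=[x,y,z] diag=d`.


A = translate([9, 9.8, 2.3]) cylinder(h=10.8, r=19.8) → bbox [-10.8,-10,2.3] .. [28.8,29.6,13.1]
B = cylinder(h=8.1, r=8.9) → bbox [-8.9,-8.9,0] .. [8.9,8.9,8.1]
lo = A.lo+B.lo = [-10.8-8.9, -10-8.9, 2.3+0] = [-19.700,-18.900,2.300]
hi = A.hi+B.hi = [28.8+8.9, 29.6+8.9, 13.1+8.1] = [37.700,38.500,21.200]
diag = √(57.4²+57.4²+18.9²) = √6946.73 = 83.347

min=[-19.700,-18.900,2.300] max=[37.700,38.500,21.200] diag=83.347


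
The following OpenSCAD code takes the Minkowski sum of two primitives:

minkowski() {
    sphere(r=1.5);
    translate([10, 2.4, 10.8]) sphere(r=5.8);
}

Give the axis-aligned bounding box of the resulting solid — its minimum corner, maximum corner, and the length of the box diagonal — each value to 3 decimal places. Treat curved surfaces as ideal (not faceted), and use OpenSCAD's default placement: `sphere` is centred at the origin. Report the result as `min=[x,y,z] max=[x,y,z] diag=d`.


A = translate([10, 2.4, 10.8]) sphere(r=5.8) → bbox [4.2,-3.4,5] .. [15.8,8.2,16.6]
B = sphere(r=1.5) → bbox [-1.5,-1.5,-1.5] .. [1.5,1.5,1.5]
lo = A.lo+B.lo = [4.2-1.5, -3.4-1.5, 5-1.5] = [2.700,-4.900,3.500]
hi = A.hi+B.hi = [15.8+1.5, 8.2+1.5, 16.6+1.5] = [17.300,9.700,18.100]
diag = √(14.6²+14.6²+14.6²) = √639.48 = 25.288

min=[2.700,-4.900,3.500] max=[17.300,9.700,18.100] diag=25.288


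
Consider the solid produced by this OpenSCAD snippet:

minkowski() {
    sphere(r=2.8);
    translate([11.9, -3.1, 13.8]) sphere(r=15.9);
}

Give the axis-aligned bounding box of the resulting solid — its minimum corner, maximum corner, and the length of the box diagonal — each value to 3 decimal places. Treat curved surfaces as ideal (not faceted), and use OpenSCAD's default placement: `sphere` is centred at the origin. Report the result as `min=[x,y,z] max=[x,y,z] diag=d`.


A = translate([11.9, -3.1, 13.8]) sphere(r=15.9) → bbox [-4,-19,-2.1] .. [27.8,12.8,29.7]
B = sphere(r=2.8) → bbox [-2.8,-2.8,-2.8] .. [2.8,2.8,2.8]
lo = A.lo+B.lo = [-4-2.8, -19-2.8, -2.1-2.8] = [-6.800,-21.800,-4.900]
hi = A.hi+B.hi = [27.8+2.8, 12.8+2.8, 29.7+2.8] = [30.600,15.600,32.500]
diag = √(37.4²+37.4²+37.4²) = √4196.28 = 64.779

min=[-6.800,-21.800,-4.900] max=[30.600,15.600,32.500] diag=64.779


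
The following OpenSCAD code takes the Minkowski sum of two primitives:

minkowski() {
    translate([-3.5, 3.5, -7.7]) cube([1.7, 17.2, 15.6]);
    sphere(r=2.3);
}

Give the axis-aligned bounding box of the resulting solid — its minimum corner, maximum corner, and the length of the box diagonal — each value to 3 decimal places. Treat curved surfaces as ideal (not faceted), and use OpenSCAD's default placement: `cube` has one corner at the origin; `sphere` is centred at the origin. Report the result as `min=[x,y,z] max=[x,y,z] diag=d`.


A = translate([-3.5, 3.5, -7.7]) cube([1.7, 17.2, 15.6]) → bbox [-3.5,3.5,-7.7] .. [-1.8,20.7,7.9]
B = sphere(r=2.3) → bbox [-2.3,-2.3,-2.3] .. [2.3,2.3,2.3]
lo = A.lo+B.lo = [-3.5-2.3, 3.5-2.3, -7.7-2.3] = [-5.800,1.200,-10.000]
hi = A.hi+B.hi = [-1.8+2.3, 20.7+2.3, 7.9+2.3] = [0.500,23.000,10.200]
diag = √(6.3²+21.8²+20.2²) = √922.97 = 30.380

min=[-5.800,1.200,-10.000] max=[0.500,23.000,10.200] diag=30.380


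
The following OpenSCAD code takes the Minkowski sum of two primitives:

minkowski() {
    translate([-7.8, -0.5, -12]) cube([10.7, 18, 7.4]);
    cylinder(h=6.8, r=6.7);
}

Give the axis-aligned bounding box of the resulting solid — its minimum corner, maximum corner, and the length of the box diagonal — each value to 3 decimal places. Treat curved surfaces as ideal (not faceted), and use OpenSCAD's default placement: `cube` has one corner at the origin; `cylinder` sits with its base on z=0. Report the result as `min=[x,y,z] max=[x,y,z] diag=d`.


A = translate([-7.8, -0.5, -12]) cube([10.7, 18, 7.4]) → bbox [-7.8,-0.5,-12] .. [2.9,17.5,-4.6]
B = cylinder(h=6.8, r=6.7) → bbox [-6.7,-6.7,0] .. [6.7,6.7,6.8]
lo = A.lo+B.lo = [-7.8-6.7, -0.5-6.7, -12+0] = [-14.500,-7.200,-12.000]
hi = A.hi+B.hi = [2.9+6.7, 17.5+6.7, -4.6+6.8] = [9.600,24.200,2.200]
diag = √(24.1²+31.4²+14.2²) = √1768.41 = 42.052

min=[-14.500,-7.200,-12.000] max=[9.600,24.200,2.200] diag=42.052


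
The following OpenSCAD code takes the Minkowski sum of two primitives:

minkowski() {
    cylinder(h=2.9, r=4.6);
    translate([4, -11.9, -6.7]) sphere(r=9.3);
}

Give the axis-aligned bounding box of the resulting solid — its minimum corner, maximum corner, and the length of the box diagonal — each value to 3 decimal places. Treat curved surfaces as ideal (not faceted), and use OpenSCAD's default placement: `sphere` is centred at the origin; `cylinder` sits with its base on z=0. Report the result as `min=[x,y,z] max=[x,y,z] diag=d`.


min=[-9.900,-25.800,-16.000] max=[17.900,2.000,5.500] diag=44.810

A = translate([4, -11.9, -6.7]) sphere(r=9.3) → bbox [-5.3,-21.2,-16] .. [13.3,-2.6,2.6]
B = cylinder(h=2.9, r=4.6) → bbox [-4.6,-4.6,0] .. [4.6,4.6,2.9]
lo = A.lo+B.lo = [-5.3-4.6, -21.2-4.6, -16+0] = [-9.900,-25.800,-16.000]
hi = A.hi+B.hi = [13.3+4.6, -2.6+4.6, 2.6+2.9] = [17.900,2.000,5.500]
diag = √(27.8²+27.8²+21.5²) = √2007.93 = 44.810


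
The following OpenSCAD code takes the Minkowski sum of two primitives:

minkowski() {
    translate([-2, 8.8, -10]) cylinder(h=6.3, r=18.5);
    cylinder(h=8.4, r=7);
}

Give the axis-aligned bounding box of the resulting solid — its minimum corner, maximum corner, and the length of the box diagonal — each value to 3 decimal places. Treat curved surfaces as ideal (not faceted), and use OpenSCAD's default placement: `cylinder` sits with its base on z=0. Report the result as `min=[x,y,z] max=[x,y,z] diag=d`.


A = translate([-2, 8.8, -10]) cylinder(h=6.3, r=18.5) → bbox [-20.5,-9.7,-10] .. [16.5,27.3,-3.7]
B = cylinder(h=8.4, r=7) → bbox [-7,-7,0] .. [7,7,8.4]
lo = A.lo+B.lo = [-20.5-7, -9.7-7, -10+0] = [-27.500,-16.700,-10.000]
hi = A.hi+B.hi = [16.5+7, 27.3+7, -3.7+8.4] = [23.500,34.300,4.700]
diag = √(51²+51²+14.7²) = √5418.09 = 73.608

min=[-27.500,-16.700,-10.000] max=[23.500,34.300,4.700] diag=73.608


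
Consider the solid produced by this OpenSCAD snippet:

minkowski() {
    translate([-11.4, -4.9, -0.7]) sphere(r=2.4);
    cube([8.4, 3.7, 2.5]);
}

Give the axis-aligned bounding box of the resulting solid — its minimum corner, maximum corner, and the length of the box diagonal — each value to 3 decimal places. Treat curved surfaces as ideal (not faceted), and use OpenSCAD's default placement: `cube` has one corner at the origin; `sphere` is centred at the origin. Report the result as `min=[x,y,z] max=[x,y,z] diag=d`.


A = translate([-11.4, -4.9, -0.7]) sphere(r=2.4) → bbox [-13.8,-7.3,-3.1] .. [-9,-2.5,1.7]
B = cube([8.4, 3.7, 2.5]) → bbox [0,0,0] .. [8.4,3.7,2.5]
lo = A.lo+B.lo = [-13.8+0, -7.3+0, -3.1+0] = [-13.800,-7.300,-3.100]
hi = A.hi+B.hi = [-9+8.4, -2.5+3.7, 1.7+2.5] = [-0.600,1.200,4.200]
diag = √(13.2²+8.5²+7.3²) = √299.78 = 17.314

min=[-13.800,-7.300,-3.100] max=[-0.600,1.200,4.200] diag=17.314


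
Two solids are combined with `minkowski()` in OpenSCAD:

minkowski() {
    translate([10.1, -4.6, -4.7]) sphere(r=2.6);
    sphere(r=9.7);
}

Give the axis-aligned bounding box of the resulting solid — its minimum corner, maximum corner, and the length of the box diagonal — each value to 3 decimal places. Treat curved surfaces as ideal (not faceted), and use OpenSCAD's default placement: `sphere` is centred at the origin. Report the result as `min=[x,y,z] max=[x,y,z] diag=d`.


min=[-2.200,-16.900,-17.000] max=[22.400,7.700,7.600] diag=42.608

A = translate([10.1, -4.6, -4.7]) sphere(r=2.6) → bbox [7.5,-7.2,-7.3] .. [12.7,-2,-2.1]
B = sphere(r=9.7) → bbox [-9.7,-9.7,-9.7] .. [9.7,9.7,9.7]
lo = A.lo+B.lo = [7.5-9.7, -7.2-9.7, -7.3-9.7] = [-2.200,-16.900,-17.000]
hi = A.hi+B.hi = [12.7+9.7, -2+9.7, -2.1+9.7] = [22.400,7.700,7.600]
diag = √(24.6²+24.6²+24.6²) = √1815.48 = 42.608


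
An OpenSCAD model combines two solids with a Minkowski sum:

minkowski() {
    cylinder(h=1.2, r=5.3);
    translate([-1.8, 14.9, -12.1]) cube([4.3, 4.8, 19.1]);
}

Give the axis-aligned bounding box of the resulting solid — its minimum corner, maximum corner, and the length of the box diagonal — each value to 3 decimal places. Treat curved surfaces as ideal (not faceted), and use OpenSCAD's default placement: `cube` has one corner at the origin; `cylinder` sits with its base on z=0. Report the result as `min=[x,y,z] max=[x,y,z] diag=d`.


min=[-7.100,9.600,-12.100] max=[7.800,25.000,8.200] diag=29.517

A = translate([-1.8, 14.9, -12.1]) cube([4.3, 4.8, 19.1]) → bbox [-1.8,14.9,-12.1] .. [2.5,19.7,7]
B = cylinder(h=1.2, r=5.3) → bbox [-5.3,-5.3,0] .. [5.3,5.3,1.2]
lo = A.lo+B.lo = [-1.8-5.3, 14.9-5.3, -12.1+0] = [-7.100,9.600,-12.100]
hi = A.hi+B.hi = [2.5+5.3, 19.7+5.3, 7+1.2] = [7.800,25.000,8.200]
diag = √(14.9²+15.4²+20.3²) = √871.26 = 29.517


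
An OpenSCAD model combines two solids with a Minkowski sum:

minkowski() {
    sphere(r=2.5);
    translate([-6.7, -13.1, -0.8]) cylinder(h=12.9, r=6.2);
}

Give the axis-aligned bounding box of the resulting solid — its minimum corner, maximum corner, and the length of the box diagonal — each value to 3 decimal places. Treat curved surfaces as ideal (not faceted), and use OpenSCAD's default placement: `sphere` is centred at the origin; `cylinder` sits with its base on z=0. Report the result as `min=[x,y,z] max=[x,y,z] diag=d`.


min=[-15.400,-21.800,-3.300] max=[2.000,-4.400,14.600] diag=30.429

A = translate([-6.7, -13.1, -0.8]) cylinder(h=12.9, r=6.2) → bbox [-12.9,-19.3,-0.8] .. [-0.5,-6.9,12.1]
B = sphere(r=2.5) → bbox [-2.5,-2.5,-2.5] .. [2.5,2.5,2.5]
lo = A.lo+B.lo = [-12.9-2.5, -19.3-2.5, -0.8-2.5] = [-15.400,-21.800,-3.300]
hi = A.hi+B.hi = [-0.5+2.5, -6.9+2.5, 12.1+2.5] = [2.000,-4.400,14.600]
diag = √(17.4²+17.4²+17.9²) = √925.93 = 30.429


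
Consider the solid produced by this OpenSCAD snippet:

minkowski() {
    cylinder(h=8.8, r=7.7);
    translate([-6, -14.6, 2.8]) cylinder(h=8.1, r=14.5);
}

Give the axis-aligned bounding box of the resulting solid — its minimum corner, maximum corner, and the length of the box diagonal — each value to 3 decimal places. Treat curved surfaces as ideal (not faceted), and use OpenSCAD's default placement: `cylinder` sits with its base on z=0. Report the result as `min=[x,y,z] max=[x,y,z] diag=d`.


min=[-28.200,-36.800,2.800] max=[16.200,7.600,19.700] diag=65.026

A = translate([-6, -14.6, 2.8]) cylinder(h=8.1, r=14.5) → bbox [-20.5,-29.1,2.8] .. [8.5,-0.1,10.9]
B = cylinder(h=8.8, r=7.7) → bbox [-7.7,-7.7,0] .. [7.7,7.7,8.8]
lo = A.lo+B.lo = [-20.5-7.7, -29.1-7.7, 2.8+0] = [-28.200,-36.800,2.800]
hi = A.hi+B.hi = [8.5+7.7, -0.1+7.7, 10.9+8.8] = [16.200,7.600,19.700]
diag = √(44.4²+44.4²+16.9²) = √4228.33 = 65.026


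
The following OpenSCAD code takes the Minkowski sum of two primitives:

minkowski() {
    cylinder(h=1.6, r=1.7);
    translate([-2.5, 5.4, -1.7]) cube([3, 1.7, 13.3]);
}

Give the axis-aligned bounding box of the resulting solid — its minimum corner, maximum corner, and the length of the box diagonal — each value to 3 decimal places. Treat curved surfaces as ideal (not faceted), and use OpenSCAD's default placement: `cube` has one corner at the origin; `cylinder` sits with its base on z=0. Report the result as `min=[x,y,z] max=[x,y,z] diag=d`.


min=[-4.200,3.700,-1.700] max=[2.200,8.800,13.200] diag=16.999

A = translate([-2.5, 5.4, -1.7]) cube([3, 1.7, 13.3]) → bbox [-2.5,5.4,-1.7] .. [0.5,7.1,11.6]
B = cylinder(h=1.6, r=1.7) → bbox [-1.7,-1.7,0] .. [1.7,1.7,1.6]
lo = A.lo+B.lo = [-2.5-1.7, 5.4-1.7, -1.7+0] = [-4.200,3.700,-1.700]
hi = A.hi+B.hi = [0.5+1.7, 7.1+1.7, 11.6+1.6] = [2.200,8.800,13.200]
diag = √(6.4²+5.1²+14.9²) = √288.98 = 16.999
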